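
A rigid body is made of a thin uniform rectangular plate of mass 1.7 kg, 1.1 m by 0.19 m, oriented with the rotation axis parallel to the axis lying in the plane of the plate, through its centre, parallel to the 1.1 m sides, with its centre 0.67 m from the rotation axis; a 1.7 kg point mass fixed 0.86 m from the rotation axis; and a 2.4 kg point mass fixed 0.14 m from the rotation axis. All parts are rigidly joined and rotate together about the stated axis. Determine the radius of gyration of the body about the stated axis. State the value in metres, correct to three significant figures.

Rectangular plate: I_cm = (1/12)Mb² = (1/12)(1.7)(0.19)² = 0.0051142 kg m^2; centre at d = 0.67 m, so the parallel axis theorem gives I = 0.0051142 + (1.7)(0.67)² = 0.76824 kg m^2.
Point mass: I_cm = 0; centre at d = 0.86 m, so the parallel axis theorem gives I = 0 + (1.7)(0.86)² = 1.2573 kg m^2.
Point mass: I_cm = 0; centre at d = 0.14 m, so the parallel axis theorem gives I = 0 + (2.4)(0.14)² = 0.04704 kg m^2.
Total I = 2.0726 kg m^2; total mass M = 5.8 kg.
k = √(I/M) = √(2.0726/5.8) = 0.59778 m.

0.598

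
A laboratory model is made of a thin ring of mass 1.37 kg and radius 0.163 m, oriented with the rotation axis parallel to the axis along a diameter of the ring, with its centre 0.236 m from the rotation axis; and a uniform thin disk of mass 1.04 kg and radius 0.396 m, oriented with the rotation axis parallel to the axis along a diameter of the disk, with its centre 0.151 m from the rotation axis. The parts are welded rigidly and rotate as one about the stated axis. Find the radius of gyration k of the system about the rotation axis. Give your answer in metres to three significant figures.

Thin ring: I_cm = (1/2)MR² = (1/2)(1.37)(0.163)² = 0.0182 kg m^2; centre at d = 0.236 m, so the parallel axis theorem gives I = 0.0182 + (1.37)(0.236)² = 0.094503 kg m^2.
Thin disk: I_cm = (1/4)MR² = (1/4)(1.04)(0.396)² = 0.040772 kg m^2; centre at d = 0.151 m, so the parallel axis theorem gives I = 0.040772 + (1.04)(0.151)² = 0.064485 kg m^2.
Total I = 0.15899 kg m^2; total mass M = 2.41 kg.
k = √(I/M) = √(0.15899/2.41) = 0.25685 m.

0.257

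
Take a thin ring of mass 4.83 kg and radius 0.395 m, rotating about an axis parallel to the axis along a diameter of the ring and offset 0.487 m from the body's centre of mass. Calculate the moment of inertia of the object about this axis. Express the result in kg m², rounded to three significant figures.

I_cm = (1/2)MR² = (1/2)(4.83)(0.395)² = 0.3768 kg m²; centre at d = 0.487 m, so the parallel axis theorem gives I = 0.3768 + (4.83)(0.487)² = 1.5223 kg m².

1.52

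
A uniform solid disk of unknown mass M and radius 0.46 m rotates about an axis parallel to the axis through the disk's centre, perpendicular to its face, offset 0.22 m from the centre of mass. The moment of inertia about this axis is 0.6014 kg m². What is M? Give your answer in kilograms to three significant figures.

I = I_cm + Md² = (1/2)MR² + Md² = M·[0.5·(0.46)² + (0.22)²] = M·0.1542.
So M = 0.6014 / 0.1542 = 3.9001 kg.

3.90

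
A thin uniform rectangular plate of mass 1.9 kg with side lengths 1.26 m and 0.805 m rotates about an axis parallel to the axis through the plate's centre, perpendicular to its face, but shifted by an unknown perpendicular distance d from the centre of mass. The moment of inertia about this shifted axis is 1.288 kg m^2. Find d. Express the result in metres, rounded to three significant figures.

About the centre-of-mass axis, I_cm = (1/12)M(a²+b²) = (1/12)(1.9)[(1.26)² + (0.805)²] = 0.35397 kg m^2.
Parallel axis theorem: I = I_cm + Md², so Md² = 1.288 − 0.35397 = 0.93403 kg m^2.
d = √(0.93403 / 1.9) = 0.70114 m.

0.701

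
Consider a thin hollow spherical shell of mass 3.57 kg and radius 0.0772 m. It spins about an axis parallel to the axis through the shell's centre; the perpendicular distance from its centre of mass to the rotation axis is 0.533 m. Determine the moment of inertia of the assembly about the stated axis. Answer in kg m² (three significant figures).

1.03

I_cm = (2/3)MR² = (2/3)(3.57)(0.0772)² = 0.014184 kg m²; centre at d = 0.533 m, so the parallel axis theorem gives I = 0.014184 + (3.57)(0.533)² = 1.0284 kg m².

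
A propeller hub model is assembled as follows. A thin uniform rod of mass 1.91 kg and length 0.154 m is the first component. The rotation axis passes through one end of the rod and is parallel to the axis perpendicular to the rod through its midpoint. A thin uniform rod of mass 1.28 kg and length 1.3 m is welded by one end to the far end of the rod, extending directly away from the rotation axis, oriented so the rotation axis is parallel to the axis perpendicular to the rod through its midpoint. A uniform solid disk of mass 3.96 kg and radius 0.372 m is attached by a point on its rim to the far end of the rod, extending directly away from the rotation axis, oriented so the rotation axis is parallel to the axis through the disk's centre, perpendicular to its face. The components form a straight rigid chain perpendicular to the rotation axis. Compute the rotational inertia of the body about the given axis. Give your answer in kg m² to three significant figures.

Thin rod: I_cm = (1/12)ML² = (1/12)(1.91)(0.154)² = 0.0037748 kg m²; centre at d = 0.077 m, so the parallel axis theorem gives I = 0.0037748 + (1.91)(0.077)² = 0.015099 kg m².
Thin rod: I_cm = (1/12)ML² = (1/12)(1.28)(1.3)² = 0.18027 kg m²; centre at d = 0.077 + 0.077 + 0.65 = 0.804 m, so the parallel axis theorem gives I = 0.18027 + (1.28)(0.804)² = 1.0077 kg m².
Solid disk: I_cm = (1/2)MR² = (1/2)(3.96)(0.372)² = 0.274 kg m²; centre at d = 0.077 + 0.077 + 0.65 + 0.65 + 0.372 = 1.826 m, so the parallel axis theorem gives I = 0.274 + (3.96)(1.826)² = 13.478 kg m².
Total I = 0.015099 + 1.0077 + 13.478 = 14.501 kg m².

14.5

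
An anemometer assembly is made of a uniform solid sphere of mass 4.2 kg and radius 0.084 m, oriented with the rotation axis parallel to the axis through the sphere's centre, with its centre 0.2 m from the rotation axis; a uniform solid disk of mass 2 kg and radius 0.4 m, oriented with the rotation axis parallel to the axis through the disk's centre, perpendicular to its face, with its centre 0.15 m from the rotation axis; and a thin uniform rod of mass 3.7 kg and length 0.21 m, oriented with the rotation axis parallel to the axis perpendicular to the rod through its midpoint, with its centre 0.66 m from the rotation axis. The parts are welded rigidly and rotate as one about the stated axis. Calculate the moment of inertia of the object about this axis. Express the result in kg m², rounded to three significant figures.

2.01

Solid sphere: I_cm = (2/5)MR² = (2/5)(4.2)(0.084)² = 0.011854 kg m²; centre at d = 0.2 m, so the parallel axis theorem gives I = 0.011854 + (4.2)(0.2)² = 0.17985 kg m².
Solid disk: I_cm = (1/2)MR² = (1/2)(2)(0.4)² = 0.16 kg m²; centre at d = 0.15 m, so the parallel axis theorem gives I = 0.16 + (2)(0.15)² = 0.205 kg m².
Thin rod: I_cm = (1/12)ML² = (1/12)(3.7)(0.21)² = 0.013597 kg m²; centre at d = 0.66 m, so the parallel axis theorem gives I = 0.013597 + (3.7)(0.66)² = 1.6253 kg m².
Total I = 0.17985 + 0.205 + 1.6253 = 2.0102 kg m².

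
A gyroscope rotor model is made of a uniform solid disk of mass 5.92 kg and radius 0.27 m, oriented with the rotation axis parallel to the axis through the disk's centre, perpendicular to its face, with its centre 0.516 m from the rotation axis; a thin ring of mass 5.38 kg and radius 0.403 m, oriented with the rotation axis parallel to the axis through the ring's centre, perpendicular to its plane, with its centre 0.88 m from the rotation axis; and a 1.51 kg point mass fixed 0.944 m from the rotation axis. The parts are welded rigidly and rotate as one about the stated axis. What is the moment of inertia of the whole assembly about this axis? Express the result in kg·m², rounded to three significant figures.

Solid disk: I_cm = (1/2)MR² = (1/2)(5.92)(0.27)² = 0.21578 kg·m²; centre at d = 0.516 m, so I = I_cm + Md² gives I = 0.21578 + (5.92)(0.516)² = 1.792 kg·m².
Thin ring: I_cm = MR² = (5.38)(0.403)² = 0.87376 kg·m²; centre at d = 0.88 m, so I = I_cm + Md² gives I = 0.87376 + (5.38)(0.88)² = 5.04 kg·m².
Point mass: I_cm = 0; centre at d = 0.944 m, so I = I_cm + Md² gives I = 0 + (1.51)(0.944)² = 1.3456 kg·m².
Total I = 1.792 + 5.04 + 1.3456 = 8.1777 kg·m².

8.18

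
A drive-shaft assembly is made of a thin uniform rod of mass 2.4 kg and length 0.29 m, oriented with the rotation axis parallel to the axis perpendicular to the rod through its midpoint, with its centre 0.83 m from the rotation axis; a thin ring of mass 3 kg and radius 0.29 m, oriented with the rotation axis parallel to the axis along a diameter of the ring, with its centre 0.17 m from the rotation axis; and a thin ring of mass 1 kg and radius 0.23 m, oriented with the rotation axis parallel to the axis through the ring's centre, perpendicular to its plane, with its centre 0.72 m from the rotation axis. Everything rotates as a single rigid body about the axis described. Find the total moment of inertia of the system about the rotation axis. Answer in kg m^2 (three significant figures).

2.45

Thin rod: I_cm = (1/12)ML² = (1/12)(2.4)(0.29)² = 0.01682 kg m^2; centre at d = 0.83 m, so the parallel axis theorem gives I = 0.01682 + (2.4)(0.83)² = 1.6702 kg m^2.
Thin ring: I_cm = (1/2)MR² = (1/2)(3)(0.29)² = 0.12615 kg m^2; centre at d = 0.17 m, so the parallel axis theorem gives I = 0.12615 + (3)(0.17)² = 0.21285 kg m^2.
Thin ring: I_cm = MR² = (1)(0.23)² = 0.0529 kg m^2; centre at d = 0.72 m, so the parallel axis theorem gives I = 0.0529 + (1)(0.72)² = 0.5713 kg m^2.
Total I = 1.6702 + 0.21285 + 0.5713 = 2.4543 kg m^2.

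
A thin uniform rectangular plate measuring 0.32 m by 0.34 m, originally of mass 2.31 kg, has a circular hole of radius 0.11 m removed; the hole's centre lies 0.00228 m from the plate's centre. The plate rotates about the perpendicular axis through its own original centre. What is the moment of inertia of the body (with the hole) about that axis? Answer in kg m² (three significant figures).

0.0371

Unpierced body about its centre: I₀ = (1/12)M(a²+b²) = (1/12)(2.31)[(0.32)² + (0.34)²] = 0.041965 kg m².
The removed disk has mass m = M·πr²/(ab) = (2.31)·π(0.11)²/(0.32·0.34) = 0.80708 kg (same uniform areal density).
Its moment of inertia about the rotation axis (parallel-axis theorem): I_hole = (1/2)mr² + md² = (1/2)(0.80708)(0.11)² + (0.80708)(0.00228)² = 0.004887 kg m².
Treating the hole as negative mass, I = I₀ − I_hole = 0.041965 − 0.004887 = 0.037078 kg m².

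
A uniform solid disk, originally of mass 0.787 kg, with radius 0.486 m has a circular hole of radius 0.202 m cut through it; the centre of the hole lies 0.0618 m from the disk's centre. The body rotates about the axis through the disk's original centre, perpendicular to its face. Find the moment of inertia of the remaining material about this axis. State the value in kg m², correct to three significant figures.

0.0897

Unpierced body about its centre: I₀ = (1/2)MR² = (1/2)(0.787)(0.486)² = 0.092943 kg m².
The removed disk has mass m = M·(r/R)² = (0.787)(0.202/0.486)² = 0.13596 kg (same uniform areal density).
Its moment of inertia about the rotation axis (parallel-axis theorem): I_hole = (1/2)mr² + md² = (1/2)(0.13596)(0.202)² + (0.13596)(0.0618)² = 0.0032931 kg m².
Treating the hole as negative mass, I = I₀ − I_hole = 0.092943 − 0.0032931 = 0.08965 kg m².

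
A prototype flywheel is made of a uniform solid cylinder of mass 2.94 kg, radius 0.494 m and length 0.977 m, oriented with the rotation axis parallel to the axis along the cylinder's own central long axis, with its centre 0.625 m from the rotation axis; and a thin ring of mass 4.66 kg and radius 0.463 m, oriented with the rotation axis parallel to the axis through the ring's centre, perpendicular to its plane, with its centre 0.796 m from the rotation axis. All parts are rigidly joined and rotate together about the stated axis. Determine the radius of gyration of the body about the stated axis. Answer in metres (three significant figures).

Solid cylinder: I_cm = (1/2)MR² = (1/2)(2.94)(0.494)² = 0.35873 kg m²; centre at d = 0.625 m, so the parallel axis theorem gives I = 0.35873 + (2.94)(0.625)² = 1.5072 kg m².
Thin ring: I_cm = MR² = (4.66)(0.463)² = 0.99896 kg m²; centre at d = 0.796 m, so the parallel axis theorem gives I = 0.99896 + (4.66)(0.796)² = 3.9516 kg m².
Total I = 5.4588 kg m²; total mass M = 7.6 kg.
k = √(I/M) = √(5.4588/7.6) = 0.8475 m.

0.848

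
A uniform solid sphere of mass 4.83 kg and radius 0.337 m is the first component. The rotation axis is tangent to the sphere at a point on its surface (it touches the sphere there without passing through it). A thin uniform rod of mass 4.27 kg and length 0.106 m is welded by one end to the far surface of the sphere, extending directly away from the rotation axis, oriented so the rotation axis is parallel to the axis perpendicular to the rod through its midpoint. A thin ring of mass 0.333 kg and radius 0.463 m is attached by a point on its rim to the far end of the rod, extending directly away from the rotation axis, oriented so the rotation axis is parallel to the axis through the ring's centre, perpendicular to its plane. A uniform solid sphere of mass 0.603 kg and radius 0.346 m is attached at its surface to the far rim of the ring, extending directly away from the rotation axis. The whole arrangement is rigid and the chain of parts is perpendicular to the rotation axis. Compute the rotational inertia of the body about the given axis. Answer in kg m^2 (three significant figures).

Solid sphere: I_cm = (2/5)MR² = (2/5)(4.83)(0.337)² = 0.21942 kg m^2; centre at d = 0.337 m, so I = I_cm + Md² gives I = 0.21942 + (4.83)(0.337)² = 0.76795 kg m^2.
Thin rod: I_cm = (1/12)ML² = (1/12)(4.27)(0.106)² = 0.0039981 kg m^2; centre at d = 0.337 + 0.337 + 0.053 = 0.727 m, so I = I_cm + Md² gives I = 0.0039981 + (4.27)(0.727)² = 2.2608 kg m^2.
Thin ring: I_cm = MR² = (0.333)(0.463)² = 0.071385 kg m^2; centre at d = 0.337 + 0.337 + 0.053 + 0.053 + 0.463 = 1.243 m, so I = I_cm + Md² gives I = 0.071385 + (0.333)(1.243)² = 0.58589 kg m^2.
Solid sphere: I_cm = (2/5)MR² = (2/5)(0.603)(0.346)² = 0.028875 kg m^2; centre at d = 0.337 + 0.337 + 0.053 + 0.053 + 0.463 + 0.463 + 0.346 = 2.052 m, so I = I_cm + Md² gives I = 0.028875 + (0.603)(2.052)² = 2.5679 kg m^2.
Total I = 0.76795 + 2.2608 + 0.58589 + 2.5679 = 6.1826 kg m^2.

6.18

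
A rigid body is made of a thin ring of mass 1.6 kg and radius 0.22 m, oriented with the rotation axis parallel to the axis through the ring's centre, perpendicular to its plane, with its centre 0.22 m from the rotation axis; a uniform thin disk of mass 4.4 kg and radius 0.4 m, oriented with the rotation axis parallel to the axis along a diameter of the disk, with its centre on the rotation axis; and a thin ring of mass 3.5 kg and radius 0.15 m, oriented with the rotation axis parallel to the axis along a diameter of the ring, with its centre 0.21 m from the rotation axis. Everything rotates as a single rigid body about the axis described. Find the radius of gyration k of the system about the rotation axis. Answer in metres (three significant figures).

0.235

Thin ring: I_cm = MR² = (1.6)(0.22)² = 0.07744 kg m²; centre at d = 0.22 m, so I = I_cm + Md² gives I = 0.07744 + (1.6)(0.22)² = 0.15488 kg m².
Thin disk: I_cm = (1/4)MR² = (1/4)(4.4)(0.4)² = 0.176 kg m²; axis through the centre, so I = 0.176 kg m².
Thin ring: I_cm = (1/2)MR² = (1/2)(3.5)(0.15)² = 0.039375 kg m²; centre at d = 0.21 m, so I = I_cm + Md² gives I = 0.039375 + (3.5)(0.21)² = 0.19372 kg m².
Total I = 0.5246 kg m²; total mass M = 9.5 kg.
k = √(I/M) = √(0.5246/9.5) = 0.23499 m.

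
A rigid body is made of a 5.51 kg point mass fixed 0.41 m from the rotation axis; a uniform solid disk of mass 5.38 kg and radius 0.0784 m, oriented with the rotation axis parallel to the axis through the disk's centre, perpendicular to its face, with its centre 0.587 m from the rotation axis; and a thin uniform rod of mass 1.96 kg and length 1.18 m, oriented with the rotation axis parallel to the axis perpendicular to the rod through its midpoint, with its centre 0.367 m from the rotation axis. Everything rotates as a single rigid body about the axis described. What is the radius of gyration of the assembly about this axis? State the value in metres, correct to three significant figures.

0.506

Point mass: I_cm = 0; centre at d = 0.41 m, so I = I_cm + Md² gives I = 0 + (5.51)(0.41)² = 0.92623 kg m².
Solid disk: I_cm = (1/2)MR² = (1/2)(5.38)(0.0784)² = 0.016534 kg m²; centre at d = 0.587 m, so I = I_cm + Md² gives I = 0.016534 + (5.38)(0.587)² = 1.8703 kg m².
Thin rod: I_cm = (1/12)ML² = (1/12)(1.96)(1.18)² = 0.22743 kg m²; centre at d = 0.367 m, so I = I_cm + Md² gives I = 0.22743 + (1.96)(0.367)² = 0.49142 kg m².
Total I = 3.288 kg m²; total mass M = 12.85 kg.
k = √(I/M) = √(3.288/12.85) = 0.50584 m.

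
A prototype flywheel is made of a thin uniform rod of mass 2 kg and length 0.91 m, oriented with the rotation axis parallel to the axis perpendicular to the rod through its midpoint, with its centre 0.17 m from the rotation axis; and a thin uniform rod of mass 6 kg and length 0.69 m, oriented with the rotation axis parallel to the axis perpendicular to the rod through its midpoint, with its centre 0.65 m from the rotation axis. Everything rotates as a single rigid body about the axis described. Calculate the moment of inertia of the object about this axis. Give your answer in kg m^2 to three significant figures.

Thin rod: I_cm = (1/12)ML² = (1/12)(2)(0.91)² = 0.13802 kg m^2; centre at d = 0.17 m, so the parallel axis theorem gives I = 0.13802 + (2)(0.17)² = 0.19582 kg m^2.
Thin rod: I_cm = (1/12)ML² = (1/12)(6)(0.69)² = 0.23805 kg m^2; centre at d = 0.65 m, so the parallel axis theorem gives I = 0.23805 + (6)(0.65)² = 2.7731 kg m^2.
Total I = 0.19582 + 2.7731 = 2.9689 kg m^2.

2.97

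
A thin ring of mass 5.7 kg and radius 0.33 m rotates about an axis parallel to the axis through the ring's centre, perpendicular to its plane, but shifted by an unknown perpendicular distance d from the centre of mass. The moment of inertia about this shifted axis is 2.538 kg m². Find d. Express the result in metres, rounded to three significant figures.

0.580

About the centre-of-mass axis, I_cm = MR² = (5.7)(0.33)² = 0.62073 kg m².
Parallel axis theorem: I = I_cm + Md², so Md² = 2.538 − 0.62073 = 1.9173 kg m².
d = √(1.9173 / 5.7) = 0.57997 m.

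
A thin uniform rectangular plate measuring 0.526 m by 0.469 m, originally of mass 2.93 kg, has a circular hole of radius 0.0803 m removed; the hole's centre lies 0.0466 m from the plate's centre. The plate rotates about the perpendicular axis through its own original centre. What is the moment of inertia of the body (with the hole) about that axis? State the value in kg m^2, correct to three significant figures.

Unpierced body about its centre: I₀ = (1/12)M(a²+b²) = (1/12)(2.93)[(0.526)² + (0.469)²] = 0.12126 kg m^2.
The removed disk has mass m = M·πr²/(ab) = (2.93)·π(0.0803)²/(0.526·0.469) = 0.2406 kg (same uniform areal density).
Its moment of inertia about the rotation axis (parallel-axis theorem): I_hole = (1/2)mr² + md² = (1/2)(0.2406)(0.0803)² + (0.2406)(0.0466)² = 0.0012982 kg m^2.
Treating the hole as negative mass, I = I₀ − I_hole = 0.12126 − 0.0012982 = 0.11996 kg m^2.

0.120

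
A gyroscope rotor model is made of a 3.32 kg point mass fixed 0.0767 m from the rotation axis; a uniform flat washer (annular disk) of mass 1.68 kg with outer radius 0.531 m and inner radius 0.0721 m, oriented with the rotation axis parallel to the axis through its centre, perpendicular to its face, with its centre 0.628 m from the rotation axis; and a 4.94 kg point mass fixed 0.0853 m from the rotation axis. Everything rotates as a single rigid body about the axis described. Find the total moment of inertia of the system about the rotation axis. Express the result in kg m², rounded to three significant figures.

0.959

Point mass: I_cm = 0; centre at d = 0.0767 m, so I = I_cm + Md² gives I = 0 + (3.32)(0.0767)² = 0.019531 kg m².
Annular disk: I_cm = (1/2)M(R²+r²) = (1/2)(1.68)[(0.531)² + (0.0721)²] = 0.24121 kg m²; centre at d = 0.628 m, so I = I_cm + Md² gives I = 0.24121 + (1.68)(0.628)² = 0.90378 kg m².
Point mass: I_cm = 0; centre at d = 0.0853 m, so I = I_cm + Md² gives I = 0 + (4.94)(0.0853)² = 0.035944 kg m².
Total I = 0.019531 + 0.90378 + 0.035944 = 0.95925 kg m².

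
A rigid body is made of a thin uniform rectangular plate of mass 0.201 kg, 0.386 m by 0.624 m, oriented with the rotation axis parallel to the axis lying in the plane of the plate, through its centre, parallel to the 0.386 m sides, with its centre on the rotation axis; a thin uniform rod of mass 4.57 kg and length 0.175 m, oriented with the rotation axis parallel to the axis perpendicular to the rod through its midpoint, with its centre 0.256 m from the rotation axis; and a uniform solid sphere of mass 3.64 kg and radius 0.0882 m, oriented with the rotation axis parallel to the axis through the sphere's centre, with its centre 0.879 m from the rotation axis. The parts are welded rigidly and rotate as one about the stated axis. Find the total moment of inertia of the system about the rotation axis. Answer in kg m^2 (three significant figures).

Rectangular plate: I_cm = (1/12)Mb² = (1/12)(0.201)(0.624)² = 0.006522 kg m^2; axis through the centre, so I = 0.006522 kg m^2.
Thin rod: I_cm = (1/12)ML² = (1/12)(4.57)(0.175)² = 0.011663 kg m^2; centre at d = 0.256 m, so I = I_cm + Md² gives I = 0.011663 + (4.57)(0.256)² = 0.31116 kg m^2.
Solid sphere: I_cm = (2/5)MR² = (2/5)(3.64)(0.0882)² = 0.011327 kg m^2; centre at d = 0.879 m, so I = I_cm + Md² gives I = 0.011327 + (3.64)(0.879)² = 2.8237 kg m^2.
Total I = 0.006522 + 0.31116 + 2.8237 = 3.1414 kg m^2.

3.14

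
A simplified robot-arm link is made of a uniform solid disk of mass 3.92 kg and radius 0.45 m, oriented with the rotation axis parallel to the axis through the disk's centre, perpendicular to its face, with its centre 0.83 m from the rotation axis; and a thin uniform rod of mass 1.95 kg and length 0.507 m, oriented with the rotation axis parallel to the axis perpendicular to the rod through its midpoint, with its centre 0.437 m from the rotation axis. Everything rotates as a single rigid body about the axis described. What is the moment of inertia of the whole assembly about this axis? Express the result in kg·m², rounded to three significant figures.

Solid disk: I_cm = (1/2)MR² = (1/2)(3.92)(0.45)² = 0.3969 kg·m²; centre at d = 0.83 m, so the parallel axis theorem gives I = 0.3969 + (3.92)(0.83)² = 3.0974 kg·m².
Thin rod: I_cm = (1/12)ML² = (1/12)(1.95)(0.507)² = 0.04177 kg·m²; centre at d = 0.437 m, so the parallel axis theorem gives I = 0.04177 + (1.95)(0.437)² = 0.41416 kg·m².
Total I = 3.0974 + 0.41416 = 3.5115 kg·m².

3.51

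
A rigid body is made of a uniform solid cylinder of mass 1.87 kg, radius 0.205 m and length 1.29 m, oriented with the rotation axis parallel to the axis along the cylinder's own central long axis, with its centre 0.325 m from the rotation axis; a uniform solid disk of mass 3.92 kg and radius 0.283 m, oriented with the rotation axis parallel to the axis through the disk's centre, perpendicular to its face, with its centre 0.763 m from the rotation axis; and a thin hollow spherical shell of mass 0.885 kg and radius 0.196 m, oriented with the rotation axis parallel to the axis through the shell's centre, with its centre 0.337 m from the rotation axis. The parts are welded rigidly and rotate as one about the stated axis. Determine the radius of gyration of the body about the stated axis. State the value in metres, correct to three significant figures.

Solid cylinder: I_cm = (1/2)MR² = (1/2)(1.87)(0.205)² = 0.039293 kg m^2; centre at d = 0.325 m, so I = I_cm + Md² gives I = 0.039293 + (1.87)(0.325)² = 0.23681 kg m^2.
Solid disk: I_cm = (1/2)MR² = (1/2)(3.92)(0.283)² = 0.15697 kg m^2; centre at d = 0.763 m, so I = I_cm + Md² gives I = 0.15697 + (3.92)(0.763)² = 2.4391 kg m^2.
Spherical shell: I_cm = (2/3)MR² = (2/3)(0.885)(0.196)² = 0.022665 kg m^2; centre at d = 0.337 m, so I = I_cm + Md² gives I = 0.022665 + (0.885)(0.337)² = 0.12317 kg m^2.
Total I = 2.7991 kg m^2; total mass M = 6.675 kg.
k = √(I/M) = √(2.7991/6.675) = 0.64756 m.

0.648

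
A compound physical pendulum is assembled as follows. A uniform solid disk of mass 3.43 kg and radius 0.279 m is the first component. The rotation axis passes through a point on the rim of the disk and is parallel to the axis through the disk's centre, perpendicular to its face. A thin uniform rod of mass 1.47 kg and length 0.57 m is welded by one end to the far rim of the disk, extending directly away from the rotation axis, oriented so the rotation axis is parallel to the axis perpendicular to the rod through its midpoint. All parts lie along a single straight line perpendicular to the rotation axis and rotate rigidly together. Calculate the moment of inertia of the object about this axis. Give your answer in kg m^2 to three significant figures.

1.48

Solid disk: I_cm = (1/2)MR² = (1/2)(3.43)(0.279)² = 0.1335 kg m^2; centre at d = 0.279 m, so the parallel axis theorem gives I = 0.1335 + (3.43)(0.279)² = 0.40049 kg m^2.
Thin rod: I_cm = (1/12)ML² = (1/12)(1.47)(0.57)² = 0.0398 kg m^2; centre at d = 0.279 + 0.279 + 0.285 = 0.843 m, so the parallel axis theorem gives I = 0.0398 + (1.47)(0.843)² = 1.0845 kg m^2.
Total I = 0.40049 + 1.0845 = 1.4849 kg m^2.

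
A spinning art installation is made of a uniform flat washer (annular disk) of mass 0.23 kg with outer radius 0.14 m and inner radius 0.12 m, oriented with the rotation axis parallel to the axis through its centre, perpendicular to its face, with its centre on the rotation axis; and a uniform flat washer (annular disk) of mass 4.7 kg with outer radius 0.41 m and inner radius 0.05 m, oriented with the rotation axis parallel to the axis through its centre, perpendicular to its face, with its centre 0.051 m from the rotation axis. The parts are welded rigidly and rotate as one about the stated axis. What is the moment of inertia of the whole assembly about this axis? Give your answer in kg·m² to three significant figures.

Annular disk: I_cm = (1/2)M(R²+r²) = (1/2)(0.23)[(0.14)² + (0.12)²] = 0.00391 kg·m²; axis through the centre, so I = 0.00391 kg·m².
Annular disk: I_cm = (1/2)M(R²+r²) = (1/2)(4.7)[(0.41)² + (0.05)²] = 0.40091 kg·m²; centre at d = 0.051 m, so I = I_cm + Md² gives I = 0.40091 + (4.7)(0.051)² = 0.41313 kg·m².
Total I = 0.00391 + 0.41313 = 0.41704 kg·m².

0.417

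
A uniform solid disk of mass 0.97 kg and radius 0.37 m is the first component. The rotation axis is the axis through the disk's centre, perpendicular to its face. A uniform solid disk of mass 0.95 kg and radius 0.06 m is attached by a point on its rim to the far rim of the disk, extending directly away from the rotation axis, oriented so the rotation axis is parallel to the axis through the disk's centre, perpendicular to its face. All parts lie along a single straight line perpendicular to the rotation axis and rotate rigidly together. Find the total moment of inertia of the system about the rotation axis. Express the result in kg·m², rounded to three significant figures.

0.244

Solid disk: I_cm = (1/2)MR² = (1/2)(0.97)(0.37)² = 0.066396 kg·m²; axis through the centre, so I = 0.066396 kg·m².
Solid disk: I_cm = (1/2)MR² = (1/2)(0.95)(0.06)² = 0.00171 kg·m²; centre at d = 0.37 + 0.06 = 0.43 m, so I = I_cm + Md² gives I = 0.00171 + (0.95)(0.43)² = 0.17736 kg·m².
Total I = 0.066396 + 0.17736 = 0.24376 kg·m².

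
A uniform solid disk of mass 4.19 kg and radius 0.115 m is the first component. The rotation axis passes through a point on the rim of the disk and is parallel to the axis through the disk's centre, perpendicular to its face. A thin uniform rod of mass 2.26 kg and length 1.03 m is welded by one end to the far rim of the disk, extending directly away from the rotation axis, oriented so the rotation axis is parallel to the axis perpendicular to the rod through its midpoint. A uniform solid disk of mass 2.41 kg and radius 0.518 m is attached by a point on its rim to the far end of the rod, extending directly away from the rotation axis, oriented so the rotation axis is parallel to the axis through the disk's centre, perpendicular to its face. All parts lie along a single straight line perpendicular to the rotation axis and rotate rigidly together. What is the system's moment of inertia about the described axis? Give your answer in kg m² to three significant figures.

Solid disk: I_cm = (1/2)MR² = (1/2)(4.19)(0.115)² = 0.027706 kg m²; centre at d = 0.115 m, so the parallel axis theorem gives I = 0.027706 + (4.19)(0.115)² = 0.083119 kg m².
Thin rod: I_cm = (1/12)ML² = (1/12)(2.26)(1.03)² = 0.1998 kg m²; centre at d = 0.115 + 0.115 + 0.515 = 0.745 m, so the parallel axis theorem gives I = 0.1998 + (2.26)(0.745)² = 1.4542 kg m².
Solid disk: I_cm = (1/2)MR² = (1/2)(2.41)(0.518)² = 0.32333 kg m²; centre at d = 0.115 + 0.115 + 0.515 + 0.515 + 0.518 = 1.778 m, so the parallel axis theorem gives I = 0.32333 + (2.41)(1.778)² = 7.942 kg m².
Total I = 0.083119 + 1.4542 + 7.942 = 9.4793 kg m².

9.48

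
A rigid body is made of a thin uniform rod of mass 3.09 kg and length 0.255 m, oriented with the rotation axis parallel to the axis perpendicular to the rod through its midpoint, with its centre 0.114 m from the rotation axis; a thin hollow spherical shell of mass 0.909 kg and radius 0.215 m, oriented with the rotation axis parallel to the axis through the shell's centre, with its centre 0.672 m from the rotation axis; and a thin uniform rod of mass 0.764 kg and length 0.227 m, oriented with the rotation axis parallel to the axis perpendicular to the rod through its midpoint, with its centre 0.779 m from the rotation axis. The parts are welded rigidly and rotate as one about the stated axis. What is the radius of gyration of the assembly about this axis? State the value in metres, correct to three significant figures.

Thin rod: I_cm = (1/12)ML² = (1/12)(3.09)(0.255)² = 0.016744 kg·m²; centre at d = 0.114 m, so the parallel axis theorem gives I = 0.016744 + (3.09)(0.114)² = 0.056902 kg·m².
Spherical shell: I_cm = (2/3)MR² = (2/3)(0.909)(0.215)² = 0.028012 kg·m²; centre at d = 0.672 m, so the parallel axis theorem gives I = 0.028012 + (0.909)(0.672)² = 0.4385 kg·m².
Thin rod: I_cm = (1/12)ML² = (1/12)(0.764)(0.227)² = 0.0032807 kg·m²; centre at d = 0.779 m, so the parallel axis theorem gives I = 0.0032807 + (0.764)(0.779)² = 0.46691 kg·m².
Total I = 0.96231 kg·m²; total mass M = 4.763 kg.
k = √(I/M) = √(0.96231/4.763) = 0.44949 m.

0.449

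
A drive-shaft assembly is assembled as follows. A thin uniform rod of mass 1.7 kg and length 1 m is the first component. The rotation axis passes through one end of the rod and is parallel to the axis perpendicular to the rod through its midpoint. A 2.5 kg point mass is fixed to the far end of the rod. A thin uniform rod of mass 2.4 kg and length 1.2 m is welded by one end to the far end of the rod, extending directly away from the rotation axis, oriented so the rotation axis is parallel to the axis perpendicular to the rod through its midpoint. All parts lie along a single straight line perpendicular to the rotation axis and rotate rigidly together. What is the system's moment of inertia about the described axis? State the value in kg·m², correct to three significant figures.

9.50

Thin rod: I_cm = (1/12)ML² = (1/12)(1.7)(1)² = 0.14167 kg·m²; centre at d = 0.5 m, so I = I_cm + Md² gives I = 0.14167 + (1.7)(0.5)² = 0.56667 kg·m².
Point mass: I_cm = 0; centre at d = 0.5 + 0.5 = 1 m, so I = I_cm + Md² gives I = 0 + (2.5)(1)² = 2.5 kg·m².
Thin rod: I_cm = (1/12)ML² = (1/12)(2.4)(1.2)² = 0.288 kg·m²; centre at d = 0.5 + 0.5 + 0.6 = 1.6 m, so I = I_cm + Md² gives I = 0.288 + (2.4)(1.6)² = 6.432 kg·m².
Total I = 0.56667 + 2.5 + 6.432 = 9.4987 kg·m².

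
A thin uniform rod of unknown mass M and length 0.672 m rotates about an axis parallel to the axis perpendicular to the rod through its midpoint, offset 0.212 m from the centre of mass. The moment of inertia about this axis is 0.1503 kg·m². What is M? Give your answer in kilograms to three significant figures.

1.82

I = I_cm + Md² = (1/12)ML² + Md² = M·[0.0833333·(0.672)² + (0.212)²] = M·0.082576.
So M = 0.1503 / 0.082576 = 1.8201 kg.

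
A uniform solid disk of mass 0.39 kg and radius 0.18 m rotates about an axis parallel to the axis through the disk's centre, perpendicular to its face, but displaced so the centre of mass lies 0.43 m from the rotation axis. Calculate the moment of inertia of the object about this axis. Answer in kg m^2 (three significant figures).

I_cm = (1/2)MR² = (1/2)(0.39)(0.18)² = 0.006318 kg m^2; centre at d = 0.43 m, so I = I_cm + Md² gives I = 0.006318 + (0.39)(0.43)² = 0.078429 kg m^2.

0.0784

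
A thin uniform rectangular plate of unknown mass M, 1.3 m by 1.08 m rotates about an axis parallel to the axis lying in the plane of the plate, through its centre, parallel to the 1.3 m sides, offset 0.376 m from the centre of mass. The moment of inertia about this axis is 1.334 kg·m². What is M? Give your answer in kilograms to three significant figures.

I = I_cm + Md² = (1/12)Mb² + Md² = M·[0.0833333·(1.08)² + (0.376)²] = M·0.23858.
So M = 1.334 / 0.23858 = 5.5915 kg.

5.59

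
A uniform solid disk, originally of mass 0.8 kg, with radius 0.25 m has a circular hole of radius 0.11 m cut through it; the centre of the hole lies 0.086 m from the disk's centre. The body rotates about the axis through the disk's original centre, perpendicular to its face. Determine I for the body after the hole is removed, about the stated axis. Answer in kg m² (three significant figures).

Unpierced body about its centre: I₀ = (1/2)MR² = (1/2)(0.8)(0.25)² = 0.025 kg m².
The removed disk has mass m = M·(r/R)² = (0.8)(0.11/0.25)² = 0.15488 kg (same uniform areal density).
Its moment of inertia about the rotation axis (parallel-axis theorem): I_hole = (1/2)mr² + md² = (1/2)(0.15488)(0.11)² + (0.15488)(0.086)² = 0.0020825 kg m².
Treating the hole as negative mass, I = I₀ − I_hole = 0.025 − 0.0020825 = 0.022917 kg m².

0.0229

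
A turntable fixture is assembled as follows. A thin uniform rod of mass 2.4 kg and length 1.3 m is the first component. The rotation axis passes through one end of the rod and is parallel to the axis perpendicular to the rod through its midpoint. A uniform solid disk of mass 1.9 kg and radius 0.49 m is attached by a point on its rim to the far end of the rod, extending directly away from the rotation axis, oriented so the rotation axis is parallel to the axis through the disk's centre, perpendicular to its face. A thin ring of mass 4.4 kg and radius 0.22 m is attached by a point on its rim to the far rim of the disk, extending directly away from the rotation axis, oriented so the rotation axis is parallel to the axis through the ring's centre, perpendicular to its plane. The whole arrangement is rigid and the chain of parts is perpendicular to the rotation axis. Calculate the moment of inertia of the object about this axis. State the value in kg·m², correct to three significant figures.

35.4

Thin rod: I_cm = (1/12)ML² = (1/12)(2.4)(1.3)² = 0.338 kg·m²; centre at d = 0.65 m, so the parallel axis theorem gives I = 0.338 + (2.4)(0.65)² = 1.352 kg·m².
Solid disk: I_cm = (1/2)MR² = (1/2)(1.9)(0.49)² = 0.22809 kg·m²; centre at d = 0.65 + 0.65 + 0.49 = 1.79 m, so the parallel axis theorem gives I = 0.22809 + (1.9)(1.79)² = 6.3159 kg·m².
Thin ring: I_cm = MR² = (4.4)(0.22)² = 0.21296 kg·m²; centre at d = 0.65 + 0.65 + 0.49 + 0.49 + 0.22 = 2.5 m, so the parallel axis theorem gives I = 0.21296 + (4.4)(2.5)² = 27.713 kg·m².
Total I = 1.352 + 6.3159 + 27.713 = 35.381 kg·m².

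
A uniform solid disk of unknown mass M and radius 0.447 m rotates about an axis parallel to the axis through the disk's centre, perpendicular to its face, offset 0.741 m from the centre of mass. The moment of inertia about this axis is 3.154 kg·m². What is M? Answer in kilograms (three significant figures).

I = I_cm + Md² = (1/2)MR² + Md² = M·[0.5·(0.447)² + (0.741)²] = M·0.64899.
So M = 3.154 / 0.64899 = 4.8599 kg.

4.86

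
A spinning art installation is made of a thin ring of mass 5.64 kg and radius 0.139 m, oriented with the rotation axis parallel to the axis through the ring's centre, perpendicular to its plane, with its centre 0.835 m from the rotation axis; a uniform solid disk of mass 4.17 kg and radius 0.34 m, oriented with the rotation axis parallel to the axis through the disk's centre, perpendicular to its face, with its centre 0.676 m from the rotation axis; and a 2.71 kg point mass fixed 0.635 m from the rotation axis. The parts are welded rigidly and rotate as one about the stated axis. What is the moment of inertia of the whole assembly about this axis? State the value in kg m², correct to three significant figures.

Thin ring: I_cm = MR² = (5.64)(0.139)² = 0.10897 kg m²; centre at d = 0.835 m, so the parallel axis theorem gives I = 0.10897 + (5.64)(0.835)² = 4.0413 kg m².
Solid disk: I_cm = (1/2)MR² = (1/2)(4.17)(0.34)² = 0.24103 kg m²; centre at d = 0.676 m, so the parallel axis theorem gives I = 0.24103 + (4.17)(0.676)² = 2.1466 kg m².
Point mass: I_cm = 0; centre at d = 0.635 m, so the parallel axis theorem gives I = 0 + (2.71)(0.635)² = 1.0927 kg m².
Total I = 4.0413 + 2.1466 + 1.0927 = 7.2807 kg m².

7.28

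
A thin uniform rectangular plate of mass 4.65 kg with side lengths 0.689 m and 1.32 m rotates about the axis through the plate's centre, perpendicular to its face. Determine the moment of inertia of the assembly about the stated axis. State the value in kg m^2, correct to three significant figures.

I_cm = (1/12)M(a²+b²) = (1/12)(4.65)[(0.689)² + (1.32)²] = 0.85913 kg m^2; axis through the centre, so I = 0.85913 kg m^2.

0.859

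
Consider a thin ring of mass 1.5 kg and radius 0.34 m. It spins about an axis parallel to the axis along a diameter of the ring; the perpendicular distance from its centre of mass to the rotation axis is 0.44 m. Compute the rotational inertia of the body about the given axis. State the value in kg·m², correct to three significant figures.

I_cm = (1/2)MR² = (1/2)(1.5)(0.34)² = 0.0867 kg·m²; centre at d = 0.44 m, so I = I_cm + Md² gives I = 0.0867 + (1.5)(0.44)² = 0.3771 kg·m².

0.377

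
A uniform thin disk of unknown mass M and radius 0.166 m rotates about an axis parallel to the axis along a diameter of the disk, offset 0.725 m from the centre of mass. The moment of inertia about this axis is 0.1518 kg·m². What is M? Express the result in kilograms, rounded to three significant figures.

0.285

I = I_cm + Md² = (1/4)MR² + Md² = M·[0.25·(0.166)² + (0.725)²] = M·0.53251.
So M = 0.1518 / 0.53251 = 0.28506 kg.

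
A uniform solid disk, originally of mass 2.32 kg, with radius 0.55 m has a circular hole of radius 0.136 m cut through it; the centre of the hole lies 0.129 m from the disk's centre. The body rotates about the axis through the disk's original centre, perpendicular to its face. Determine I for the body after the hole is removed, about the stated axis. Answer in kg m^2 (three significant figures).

Unpierced body about its centre: I₀ = (1/2)MR² = (1/2)(2.32)(0.55)² = 0.3509 kg m^2.
The removed disk has mass m = M·(r/R)² = (2.32)(0.136/0.55)² = 0.14185 kg (same uniform areal density).
Its moment of inertia about the rotation axis (parallel-axis theorem): I_hole = (1/2)mr² + md² = (1/2)(0.14185)(0.136)² + (0.14185)(0.129)² = 0.0036724 kg m^2.
Treating the hole as negative mass, I = I₀ − I_hole = 0.3509 − 0.0036724 = 0.34723 kg m^2.

0.347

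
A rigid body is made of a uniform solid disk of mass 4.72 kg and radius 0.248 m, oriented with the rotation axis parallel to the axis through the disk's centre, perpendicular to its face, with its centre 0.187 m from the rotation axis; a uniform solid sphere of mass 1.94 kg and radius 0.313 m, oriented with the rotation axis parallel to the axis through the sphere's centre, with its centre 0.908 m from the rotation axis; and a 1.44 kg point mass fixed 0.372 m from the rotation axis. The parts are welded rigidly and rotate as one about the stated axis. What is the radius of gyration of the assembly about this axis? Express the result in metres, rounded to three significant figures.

0.519

Solid disk: I_cm = (1/2)MR² = (1/2)(4.72)(0.248)² = 0.14515 kg m²; centre at d = 0.187 m, so I = I_cm + Md² gives I = 0.14515 + (4.72)(0.187)² = 0.3102 kg m².
Solid sphere: I_cm = (2/5)MR² = (2/5)(1.94)(0.313)² = 0.076024 kg m²; centre at d = 0.908 m, so I = I_cm + Md² gives I = 0.076024 + (1.94)(0.908)² = 1.6755 kg m².
Point mass: I_cm = 0; centre at d = 0.372 m, so I = I_cm + Md² gives I = 0 + (1.44)(0.372)² = 0.19927 kg m².
Total I = 2.185 kg m²; total mass M = 8.1 kg.
k = √(I/M) = √(2.185/8.1) = 0.51937 m.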